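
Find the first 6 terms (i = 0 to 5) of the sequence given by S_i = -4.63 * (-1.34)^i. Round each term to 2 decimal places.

This is a geometric sequence.
i=0: S_0 = -4.63 * (-1.34)^0 = -4.63
i=1: S_1 = -4.63 * (-1.34)^1 ≈ 6.2
i=2: S_2 = -4.63 * (-1.34)^2 ≈ -8.31
i=3: S_3 = -4.63 * (-1.34)^3 ≈ 11.14
i=4: S_4 = -4.63 * (-1.34)^4 ≈ -14.93
i=5: S_5 = -4.63 * (-1.34)^5 ≈ 20.0
The first 6 terms are: [-4.63, 6.2, -8.31, 11.14, -14.93, 20.0]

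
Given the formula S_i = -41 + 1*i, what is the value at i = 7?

S_7 = -41 + 1*7 = -41 + 7 = -34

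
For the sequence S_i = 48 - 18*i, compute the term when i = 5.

S_5 = 48 + -18*5 = 48 + -90 = -42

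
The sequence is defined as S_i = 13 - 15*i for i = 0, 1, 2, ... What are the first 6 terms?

This is an arithmetic sequence.
i=0: S_0 = 13 + -15*0 = 13
i=1: S_1 = 13 + -15*1 = -2
i=2: S_2 = 13 + -15*2 = -17
i=3: S_3 = 13 + -15*3 = -32
i=4: S_4 = 13 + -15*4 = -47
i=5: S_5 = 13 + -15*5 = -62
The first 6 terms are: [13, -2, -17, -32, -47, -62]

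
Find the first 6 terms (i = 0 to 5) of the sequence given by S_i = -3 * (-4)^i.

This is a geometric sequence.
i=0: S_0 = -3 * (-4)^0 = -3
i=1: S_1 = -3 * (-4)^1 = 12
i=2: S_2 = -3 * (-4)^2 = -48
i=3: S_3 = -3 * (-4)^3 = 192
i=4: S_4 = -3 * (-4)^4 = -768
i=5: S_5 = -3 * (-4)^5 = 3072
The first 6 terms are: [-3, 12, -48, 192, -768, 3072]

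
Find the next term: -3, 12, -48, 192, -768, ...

Ratios: 12 / -3 = -4.0
This is a geometric sequence with common ratio r = -4.
Next term = -768 * -4 = 3072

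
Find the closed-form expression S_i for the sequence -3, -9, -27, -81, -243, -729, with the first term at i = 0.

Check ratios: -9 / -3 = 3.0
Common ratio r = 3.
First term a = -3.
Formula: S_i = -3 * 3^i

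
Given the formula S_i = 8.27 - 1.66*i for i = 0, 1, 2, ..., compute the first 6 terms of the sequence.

This is an arithmetic sequence.
i=0: S_0 = 8.27 + -1.66*0 = 8.27
i=1: S_1 = 8.27 + -1.66*1 = 6.61
i=2: S_2 = 8.27 + -1.66*2 = 4.95
i=3: S_3 = 8.27 + -1.66*3 = 3.29
i=4: S_4 = 8.27 + -1.66*4 = 1.63
i=5: S_5 = 8.27 + -1.66*5 = -0.03
The first 6 terms are: [8.27, 6.61, 4.95, 3.29, 1.63, -0.03]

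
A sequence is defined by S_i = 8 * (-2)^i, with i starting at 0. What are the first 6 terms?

This is a geometric sequence.
i=0: S_0 = 8 * (-2)^0 = 8
i=1: S_1 = 8 * (-2)^1 = -16
i=2: S_2 = 8 * (-2)^2 = 32
i=3: S_3 = 8 * (-2)^3 = -64
i=4: S_4 = 8 * (-2)^4 = 128
i=5: S_5 = 8 * (-2)^5 = -256
The first 6 terms are: [8, -16, 32, -64, 128, -256]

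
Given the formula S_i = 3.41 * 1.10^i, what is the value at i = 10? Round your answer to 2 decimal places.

S_10 = 3.41 * 1.1^10 ≈ 3.41 * 2.5937 ≈ 8.84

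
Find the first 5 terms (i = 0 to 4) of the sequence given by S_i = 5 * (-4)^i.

This is a geometric sequence.
i=0: S_0 = 5 * (-4)^0 = 5
i=1: S_1 = 5 * (-4)^1 = -20
i=2: S_2 = 5 * (-4)^2 = 80
i=3: S_3 = 5 * (-4)^3 = -320
i=4: S_4 = 5 * (-4)^4 = 1280
The first 5 terms are: [5, -20, 80, -320, 1280]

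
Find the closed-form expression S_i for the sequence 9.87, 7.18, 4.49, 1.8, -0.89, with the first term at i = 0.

Check differences: 7.18 - 9.87 = -2.69
4.49 - 7.18 = -2.69
Common difference d = -2.69.
First term a = 9.87.
Formula: S_i = 9.87 - 2.69*i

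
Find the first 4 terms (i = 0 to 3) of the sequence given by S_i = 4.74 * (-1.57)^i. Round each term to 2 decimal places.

This is a geometric sequence.
i=0: S_0 = 4.74 * (-1.57)^0 = 4.74
i=1: S_1 = 4.74 * (-1.57)^1 ≈ -7.44
i=2: S_2 = 4.74 * (-1.57)^2 ≈ 11.68
i=3: S_3 = 4.74 * (-1.57)^3 ≈ -18.34
The first 4 terms are: [4.74, -7.44, 11.68, -18.34]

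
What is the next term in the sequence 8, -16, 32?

Ratios: -16 / 8 = -2.0
This is a geometric sequence with common ratio r = -2.
Next term = 32 * -2 = -64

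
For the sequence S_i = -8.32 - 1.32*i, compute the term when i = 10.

S_10 = -8.32 + -1.32*10 = -8.32 + -13.2 = -21.52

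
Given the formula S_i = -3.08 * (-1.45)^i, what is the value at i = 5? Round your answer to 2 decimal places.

S_5 = -3.08 * (-1.45)^5 ≈ -3.08 * -6.4097 ≈ 19.74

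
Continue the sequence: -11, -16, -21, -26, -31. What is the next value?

Differences: -16 - -11 = -5
This is an arithmetic sequence with common difference d = -5.
Next term = -31 + -5 = -36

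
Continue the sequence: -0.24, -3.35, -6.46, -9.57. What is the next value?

Differences: -3.35 - -0.24 = -3.11
This is an arithmetic sequence with common difference d = -3.11.
Next term = -9.57 + -3.11 = -12.68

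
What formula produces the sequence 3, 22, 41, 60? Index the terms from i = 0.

Check differences: 22 - 3 = 19
41 - 22 = 19
Common difference d = 19.
First term a = 3.
Formula: S_i = 3 + 19*i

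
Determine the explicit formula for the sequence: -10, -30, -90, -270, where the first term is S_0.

Check ratios: -30 / -10 = 3.0
Common ratio r = 3.
First term a = -10.
Formula: S_i = -10 * 3^i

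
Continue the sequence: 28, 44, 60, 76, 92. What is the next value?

Differences: 44 - 28 = 16
This is an arithmetic sequence with common difference d = 16.
Next term = 92 + 16 = 108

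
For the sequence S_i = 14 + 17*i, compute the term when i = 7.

S_7 = 14 + 17*7 = 14 + 119 = 133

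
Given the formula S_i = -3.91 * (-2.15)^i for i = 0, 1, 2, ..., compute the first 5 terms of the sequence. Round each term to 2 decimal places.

This is a geometric sequence.
i=0: S_0 = -3.91 * (-2.15)^0 = -3.91
i=1: S_1 = -3.91 * (-2.15)^1 ≈ 8.41
i=2: S_2 = -3.91 * (-2.15)^2 ≈ -18.07
i=3: S_3 = -3.91 * (-2.15)^3 ≈ 38.86
i=4: S_4 = -3.91 * (-2.15)^4 ≈ -83.55
The first 5 terms are: [-3.91, 8.41, -18.07, 38.86, -83.55]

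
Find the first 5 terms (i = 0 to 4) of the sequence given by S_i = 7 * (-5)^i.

This is a geometric sequence.
i=0: S_0 = 7 * (-5)^0 = 7
i=1: S_1 = 7 * (-5)^1 = -35
i=2: S_2 = 7 * (-5)^2 = 175
i=3: S_3 = 7 * (-5)^3 = -875
i=4: S_4 = 7 * (-5)^4 = 4375
The first 5 terms are: [7, -35, 175, -875, 4375]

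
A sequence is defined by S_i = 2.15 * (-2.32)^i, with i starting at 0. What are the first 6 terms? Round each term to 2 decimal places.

This is a geometric sequence.
i=0: S_0 = 2.15 * (-2.32)^0 = 2.15
i=1: S_1 = 2.15 * (-2.32)^1 ≈ -4.99
i=2: S_2 = 2.15 * (-2.32)^2 ≈ 11.57
i=3: S_3 = 2.15 * (-2.32)^3 ≈ -26.85
i=4: S_4 = 2.15 * (-2.32)^4 ≈ 62.29
i=5: S_5 = 2.15 * (-2.32)^5 ≈ -144.5
The first 6 terms are: [2.15, -4.99, 11.57, -26.85, 62.29, -144.5]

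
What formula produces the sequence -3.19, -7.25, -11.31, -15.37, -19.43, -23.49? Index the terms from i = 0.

Check differences: -7.25 - -3.19 = -4.06
-11.31 - -7.25 = -4.06
Common difference d = -4.06.
First term a = -3.19.
Formula: S_i = -3.19 - 4.06*i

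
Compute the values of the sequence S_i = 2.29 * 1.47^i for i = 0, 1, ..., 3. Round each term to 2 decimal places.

This is a geometric sequence.
i=0: S_0 = 2.29 * 1.47^0 = 2.29
i=1: S_1 = 2.29 * 1.47^1 ≈ 3.37
i=2: S_2 = 2.29 * 1.47^2 ≈ 4.95
i=3: S_3 = 2.29 * 1.47^3 ≈ 7.27
The first 4 terms are: [2.29, 3.37, 4.95, 7.27]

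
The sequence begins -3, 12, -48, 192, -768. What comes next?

Ratios: 12 / -3 = -4.0
This is a geometric sequence with common ratio r = -4.
Next term = -768 * -4 = 3072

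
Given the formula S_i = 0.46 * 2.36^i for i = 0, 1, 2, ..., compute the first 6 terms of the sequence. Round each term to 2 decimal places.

This is a geometric sequence.
i=0: S_0 = 0.46 * 2.36^0 = 0.46
i=1: S_1 = 0.46 * 2.36^1 ≈ 1.09
i=2: S_2 = 0.46 * 2.36^2 ≈ 2.56
i=3: S_3 = 0.46 * 2.36^3 ≈ 6.05
i=4: S_4 = 0.46 * 2.36^4 ≈ 14.27
i=5: S_5 = 0.46 * 2.36^5 ≈ 33.68
The first 6 terms are: [0.46, 1.09, 2.56, 6.05, 14.27, 33.68]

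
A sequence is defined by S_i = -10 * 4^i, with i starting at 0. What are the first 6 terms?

This is a geometric sequence.
i=0: S_0 = -10 * 4^0 = -10
i=1: S_1 = -10 * 4^1 = -40
i=2: S_2 = -10 * 4^2 = -160
i=3: S_3 = -10 * 4^3 = -640
i=4: S_4 = -10 * 4^4 = -2560
i=5: S_5 = -10 * 4^5 = -10240
The first 6 terms are: [-10, -40, -160, -640, -2560, -10240]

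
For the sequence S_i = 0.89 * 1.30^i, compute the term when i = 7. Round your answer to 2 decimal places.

S_7 = 0.89 * 1.3^7 ≈ 0.89 * 6.2749 ≈ 5.58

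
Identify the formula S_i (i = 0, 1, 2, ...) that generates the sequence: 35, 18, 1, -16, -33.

Check differences: 18 - 35 = -17
1 - 18 = -17
Common difference d = -17.
First term a = 35.
Formula: S_i = 35 - 17*i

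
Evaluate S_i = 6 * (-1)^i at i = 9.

S_9 = 6 * (-1)^9 = 6 * -1 = -6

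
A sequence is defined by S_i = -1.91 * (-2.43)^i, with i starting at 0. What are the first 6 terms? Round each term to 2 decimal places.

This is a geometric sequence.
i=0: S_0 = -1.91 * (-2.43)^0 = -1.91
i=1: S_1 = -1.91 * (-2.43)^1 ≈ 4.64
i=2: S_2 = -1.91 * (-2.43)^2 ≈ -11.28
i=3: S_3 = -1.91 * (-2.43)^3 ≈ 27.41
i=4: S_4 = -1.91 * (-2.43)^4 ≈ -66.6
i=5: S_5 = -1.91 * (-2.43)^5 ≈ 161.83
The first 6 terms are: [-1.91, 4.64, -11.28, 27.41, -66.6, 161.83]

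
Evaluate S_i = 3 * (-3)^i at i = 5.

S_5 = 3 * (-3)^5 = 3 * -243 = -729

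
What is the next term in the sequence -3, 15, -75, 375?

Ratios: 15 / -3 = -5.0
This is a geometric sequence with common ratio r = -5.
Next term = 375 * -5 = -1875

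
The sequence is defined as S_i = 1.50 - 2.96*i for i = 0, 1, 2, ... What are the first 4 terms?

This is an arithmetic sequence.
i=0: S_0 = 1.5 + -2.96*0 = 1.5
i=1: S_1 = 1.5 + -2.96*1 = -1.46
i=2: S_2 = 1.5 + -2.96*2 = -4.42
i=3: S_3 = 1.5 + -2.96*3 = -7.38
The first 4 terms are: [1.5, -1.46, -4.42, -7.38]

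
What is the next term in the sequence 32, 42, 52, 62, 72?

Differences: 42 - 32 = 10
This is an arithmetic sequence with common difference d = 10.
Next term = 72 + 10 = 82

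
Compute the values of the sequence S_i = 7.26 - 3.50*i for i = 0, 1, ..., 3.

This is an arithmetic sequence.
i=0: S_0 = 7.26 + -3.5*0 = 7.26
i=1: S_1 = 7.26 + -3.5*1 = 3.76
i=2: S_2 = 7.26 + -3.5*2 = 0.26
i=3: S_3 = 7.26 + -3.5*3 = -3.24
The first 4 terms are: [7.26, 3.76, 0.26, -3.24]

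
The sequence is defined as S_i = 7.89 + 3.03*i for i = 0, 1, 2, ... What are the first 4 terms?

This is an arithmetic sequence.
i=0: S_0 = 7.89 + 3.03*0 = 7.89
i=1: S_1 = 7.89 + 3.03*1 = 10.92
i=2: S_2 = 7.89 + 3.03*2 = 13.95
i=3: S_3 = 7.89 + 3.03*3 = 16.98
The first 4 terms are: [7.89, 10.92, 13.95, 16.98]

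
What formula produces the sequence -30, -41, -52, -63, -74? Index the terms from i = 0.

Check differences: -41 - -30 = -11
-52 - -41 = -11
Common difference d = -11.
First term a = -30.
Formula: S_i = -30 - 11*i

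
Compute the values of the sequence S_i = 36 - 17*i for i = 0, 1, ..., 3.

This is an arithmetic sequence.
i=0: S_0 = 36 + -17*0 = 36
i=1: S_1 = 36 + -17*1 = 19
i=2: S_2 = 36 + -17*2 = 2
i=3: S_3 = 36 + -17*3 = -15
The first 4 terms are: [36, 19, 2, -15]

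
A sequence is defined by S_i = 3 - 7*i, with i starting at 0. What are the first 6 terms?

This is an arithmetic sequence.
i=0: S_0 = 3 + -7*0 = 3
i=1: S_1 = 3 + -7*1 = -4
i=2: S_2 = 3 + -7*2 = -11
i=3: S_3 = 3 + -7*3 = -18
i=4: S_4 = 3 + -7*4 = -25
i=5: S_5 = 3 + -7*5 = -32
The first 6 terms are: [3, -4, -11, -18, -25, -32]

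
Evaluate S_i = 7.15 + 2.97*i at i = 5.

S_5 = 7.15 + 2.97*5 = 7.15 + 14.85 = 22.0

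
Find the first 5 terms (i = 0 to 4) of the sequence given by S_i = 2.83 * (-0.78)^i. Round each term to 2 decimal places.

This is a geometric sequence.
i=0: S_0 = 2.83 * (-0.78)^0 = 2.83
i=1: S_1 = 2.83 * (-0.78)^1 ≈ -2.21
i=2: S_2 = 2.83 * (-0.78)^2 ≈ 1.72
i=3: S_3 = 2.83 * (-0.78)^3 ≈ -1.34
i=4: S_4 = 2.83 * (-0.78)^4 ≈ 1.05
The first 5 terms are: [2.83, -2.21, 1.72, -1.34, 1.05]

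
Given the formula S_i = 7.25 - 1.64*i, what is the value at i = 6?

S_6 = 7.25 + -1.64*6 = 7.25 + -9.84 = -2.59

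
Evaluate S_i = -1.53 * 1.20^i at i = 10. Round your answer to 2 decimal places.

S_10 = -1.53 * 1.2^10 ≈ -1.53 * 6.1917 ≈ -9.47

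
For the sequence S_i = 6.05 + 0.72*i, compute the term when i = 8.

S_8 = 6.05 + 0.72*8 = 6.05 + 5.76 = 11.81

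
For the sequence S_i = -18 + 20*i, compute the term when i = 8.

S_8 = -18 + 20*8 = -18 + 160 = 142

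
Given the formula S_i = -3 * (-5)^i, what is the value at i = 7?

S_7 = -3 * (-5)^7 = -3 * -78125 = 234375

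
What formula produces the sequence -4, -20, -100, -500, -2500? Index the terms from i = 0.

Check ratios: -20 / -4 = 5.0
Common ratio r = 5.
First term a = -4.
Formula: S_i = -4 * 5^i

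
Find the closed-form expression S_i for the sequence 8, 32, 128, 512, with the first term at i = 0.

Check ratios: 32 / 8 = 4.0
Common ratio r = 4.
First term a = 8.
Formula: S_i = 8 * 4^i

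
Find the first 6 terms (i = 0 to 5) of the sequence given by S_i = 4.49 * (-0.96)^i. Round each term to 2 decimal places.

This is a geometric sequence.
i=0: S_0 = 4.49 * (-0.96)^0 = 4.49
i=1: S_1 = 4.49 * (-0.96)^1 ≈ -4.31
i=2: S_2 = 4.49 * (-0.96)^2 ≈ 4.14
i=3: S_3 = 4.49 * (-0.96)^3 ≈ -3.97
i=4: S_4 = 4.49 * (-0.96)^4 ≈ 3.81
i=5: S_5 = 4.49 * (-0.96)^5 ≈ -3.66
The first 6 terms are: [4.49, -4.31, 4.14, -3.97, 3.81, -3.66]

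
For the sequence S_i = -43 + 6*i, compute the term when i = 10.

S_10 = -43 + 6*10 = -43 + 60 = 17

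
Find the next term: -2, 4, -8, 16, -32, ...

Ratios: 4 / -2 = -2.0
This is a geometric sequence with common ratio r = -2.
Next term = -32 * -2 = 64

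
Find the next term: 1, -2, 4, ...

Ratios: -2 / 1 = -2.0
This is a geometric sequence with common ratio r = -2.
Next term = 4 * -2 = -8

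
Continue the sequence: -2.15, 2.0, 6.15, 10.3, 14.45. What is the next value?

Differences: 2.0 - -2.15 = 4.15
This is an arithmetic sequence with common difference d = 4.15.
Next term = 14.45 + 4.15 = 18.6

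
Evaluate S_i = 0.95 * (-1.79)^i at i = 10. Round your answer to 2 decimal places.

S_10 = 0.95 * (-1.79)^10 ≈ 0.95 * 337.6994 ≈ 320.81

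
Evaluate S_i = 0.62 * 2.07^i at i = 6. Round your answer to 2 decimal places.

S_6 = 0.62 * 2.07^6 ≈ 0.62 * 78.6723 ≈ 48.78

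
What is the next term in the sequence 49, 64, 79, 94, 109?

Differences: 64 - 49 = 15
This is an arithmetic sequence with common difference d = 15.
Next term = 109 + 15 = 124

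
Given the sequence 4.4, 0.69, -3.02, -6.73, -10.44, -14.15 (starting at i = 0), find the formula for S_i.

Check differences: 0.69 - 4.4 = -3.71
-3.02 - 0.69 = -3.71
Common difference d = -3.71.
First term a = 4.4.
Formula: S_i = 4.40 - 3.71*i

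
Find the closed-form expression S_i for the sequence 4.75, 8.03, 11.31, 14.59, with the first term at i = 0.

Check differences: 8.03 - 4.75 = 3.28
11.31 - 8.03 = 3.28
Common difference d = 3.28.
First term a = 4.75.
Formula: S_i = 4.75 + 3.28*i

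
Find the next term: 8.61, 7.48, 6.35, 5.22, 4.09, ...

Differences: 7.48 - 8.61 = -1.13
This is an arithmetic sequence with common difference d = -1.13.
Next term = 4.09 + -1.13 = 2.96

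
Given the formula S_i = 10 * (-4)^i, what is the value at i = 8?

S_8 = 10 * (-4)^8 = 10 * 65536 = 655360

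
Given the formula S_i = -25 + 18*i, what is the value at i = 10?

S_10 = -25 + 18*10 = -25 + 180 = 155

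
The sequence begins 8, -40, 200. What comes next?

Ratios: -40 / 8 = -5.0
This is a geometric sequence with common ratio r = -5.
Next term = 200 * -5 = -1000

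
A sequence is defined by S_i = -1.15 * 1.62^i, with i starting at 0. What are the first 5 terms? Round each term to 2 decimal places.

This is a geometric sequence.
i=0: S_0 = -1.15 * 1.62^0 = -1.15
i=1: S_1 = -1.15 * 1.62^1 ≈ -1.86
i=2: S_2 = -1.15 * 1.62^2 ≈ -3.02
i=3: S_3 = -1.15 * 1.62^3 ≈ -4.89
i=4: S_4 = -1.15 * 1.62^4 ≈ -7.92
The first 5 terms are: [-1.15, -1.86, -3.02, -4.89, -7.92]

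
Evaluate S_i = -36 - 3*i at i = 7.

S_7 = -36 + -3*7 = -36 + -21 = -57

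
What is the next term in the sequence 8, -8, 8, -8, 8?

Ratios: -8 / 8 = -1.0
This is a geometric sequence with common ratio r = -1.
Next term = 8 * -1 = -8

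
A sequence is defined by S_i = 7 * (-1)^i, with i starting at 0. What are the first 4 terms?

This is a geometric sequence.
i=0: S_0 = 7 * (-1)^0 = 7
i=1: S_1 = 7 * (-1)^1 = -7
i=2: S_2 = 7 * (-1)^2 = 7
i=3: S_3 = 7 * (-1)^3 = -7
The first 4 terms are: [7, -7, 7, -7]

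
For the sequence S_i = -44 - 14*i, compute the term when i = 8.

S_8 = -44 + -14*8 = -44 + -112 = -156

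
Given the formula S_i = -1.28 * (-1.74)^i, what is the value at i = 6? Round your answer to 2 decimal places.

S_6 = -1.28 * (-1.74)^6 ≈ -1.28 * 27.7521 ≈ -35.52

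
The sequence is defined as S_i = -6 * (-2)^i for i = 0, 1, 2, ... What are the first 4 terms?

This is a geometric sequence.
i=0: S_0 = -6 * (-2)^0 = -6
i=1: S_1 = -6 * (-2)^1 = 12
i=2: S_2 = -6 * (-2)^2 = -24
i=3: S_3 = -6 * (-2)^3 = 48
The first 4 terms are: [-6, 12, -24, 48]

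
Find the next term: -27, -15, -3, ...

Differences: -15 - -27 = 12
This is an arithmetic sequence with common difference d = 12.
Next term = -3 + 12 = 9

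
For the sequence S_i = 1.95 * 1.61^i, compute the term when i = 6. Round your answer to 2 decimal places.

S_6 = 1.95 * 1.61^6 ≈ 1.95 * 17.4163 ≈ 33.96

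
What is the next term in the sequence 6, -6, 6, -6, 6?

Ratios: -6 / 6 = -1.0
This is a geometric sequence with common ratio r = -1.
Next term = 6 * -1 = -6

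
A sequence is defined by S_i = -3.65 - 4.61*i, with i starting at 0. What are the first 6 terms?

This is an arithmetic sequence.
i=0: S_0 = -3.65 + -4.61*0 = -3.65
i=1: S_1 = -3.65 + -4.61*1 = -8.26
i=2: S_2 = -3.65 + -4.61*2 = -12.87
i=3: S_3 = -3.65 + -4.61*3 = -17.48
i=4: S_4 = -3.65 + -4.61*4 = -22.09
i=5: S_5 = -3.65 + -4.61*5 = -26.7
The first 6 terms are: [-3.65, -8.26, -12.87, -17.48, -22.09, -26.7]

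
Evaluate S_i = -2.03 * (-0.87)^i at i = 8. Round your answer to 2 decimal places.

S_8 = -2.03 * (-0.87)^8 ≈ -2.03 * 0.3282 ≈ -0.67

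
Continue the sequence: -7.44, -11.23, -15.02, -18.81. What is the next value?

Differences: -11.23 - -7.44 = -3.79
This is an arithmetic sequence with common difference d = -3.79.
Next term = -18.81 + -3.79 = -22.6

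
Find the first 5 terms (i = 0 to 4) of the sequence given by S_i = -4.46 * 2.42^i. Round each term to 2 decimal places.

This is a geometric sequence.
i=0: S_0 = -4.46 * 2.42^0 = -4.46
i=1: S_1 = -4.46 * 2.42^1 ≈ -10.79
i=2: S_2 = -4.46 * 2.42^2 ≈ -26.12
i=3: S_3 = -4.46 * 2.42^3 ≈ -63.21
i=4: S_4 = -4.46 * 2.42^4 ≈ -152.97
The first 5 terms are: [-4.46, -10.79, -26.12, -63.21, -152.97]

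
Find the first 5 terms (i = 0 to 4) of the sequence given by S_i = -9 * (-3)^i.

This is a geometric sequence.
i=0: S_0 = -9 * (-3)^0 = -9
i=1: S_1 = -9 * (-3)^1 = 27
i=2: S_2 = -9 * (-3)^2 = -81
i=3: S_3 = -9 * (-3)^3 = 243
i=4: S_4 = -9 * (-3)^4 = -729
The first 5 terms are: [-9, 27, -81, 243, -729]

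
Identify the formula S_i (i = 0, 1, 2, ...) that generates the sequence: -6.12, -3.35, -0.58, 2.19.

Check differences: -3.35 - -6.12 = 2.77
-0.58 - -3.35 = 2.77
Common difference d = 2.77.
First term a = -6.12.
Formula: S_i = -6.12 + 2.77*i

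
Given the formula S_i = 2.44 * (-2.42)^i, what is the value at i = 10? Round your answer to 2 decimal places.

S_10 = 2.44 * (-2.42)^10 ≈ 2.44 * 6888.9599 ≈ 16809.06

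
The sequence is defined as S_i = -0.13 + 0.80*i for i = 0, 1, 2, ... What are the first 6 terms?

This is an arithmetic sequence.
i=0: S_0 = -0.13 + 0.8*0 = -0.13
i=1: S_1 = -0.13 + 0.8*1 = 0.67
i=2: S_2 = -0.13 + 0.8*2 = 1.47
i=3: S_3 = -0.13 + 0.8*3 = 2.27
i=4: S_4 = -0.13 + 0.8*4 = 3.07
i=5: S_5 = -0.13 + 0.8*5 = 3.87
The first 6 terms are: [-0.13, 0.67, 1.47, 2.27, 3.07, 3.87]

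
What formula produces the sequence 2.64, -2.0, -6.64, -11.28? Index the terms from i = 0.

Check differences: -2.0 - 2.64 = -4.64
-6.64 - -2.0 = -4.64
Common difference d = -4.64.
First term a = 2.64.
Formula: S_i = 2.64 - 4.64*i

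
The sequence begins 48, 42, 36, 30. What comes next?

Differences: 42 - 48 = -6
This is an arithmetic sequence with common difference d = -6.
Next term = 30 + -6 = 24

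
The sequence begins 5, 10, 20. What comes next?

Ratios: 10 / 5 = 2.0
This is a geometric sequence with common ratio r = 2.
Next term = 20 * 2 = 40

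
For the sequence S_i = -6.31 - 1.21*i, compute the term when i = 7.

S_7 = -6.31 + -1.21*7 = -6.31 + -8.47 = -14.78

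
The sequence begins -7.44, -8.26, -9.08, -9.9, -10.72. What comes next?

Differences: -8.26 - -7.44 = -0.82
This is an arithmetic sequence with common difference d = -0.82.
Next term = -10.72 + -0.82 = -11.54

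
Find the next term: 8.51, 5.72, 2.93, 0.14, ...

Differences: 5.72 - 8.51 = -2.79
This is an arithmetic sequence with common difference d = -2.79.
Next term = 0.14 + -2.79 = -2.65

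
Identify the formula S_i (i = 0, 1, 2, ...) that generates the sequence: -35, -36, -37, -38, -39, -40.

Check differences: -36 - -35 = -1
-37 - -36 = -1
Common difference d = -1.
First term a = -35.
Formula: S_i = -35 - 1*i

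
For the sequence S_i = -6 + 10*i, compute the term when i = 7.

S_7 = -6 + 10*7 = -6 + 70 = 64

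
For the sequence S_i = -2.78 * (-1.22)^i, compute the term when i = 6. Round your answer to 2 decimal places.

S_6 = -2.78 * (-1.22)^6 ≈ -2.78 * 3.2973 ≈ -9.17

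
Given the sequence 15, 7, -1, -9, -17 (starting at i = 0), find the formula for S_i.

Check differences: 7 - 15 = -8
-1 - 7 = -8
Common difference d = -8.
First term a = 15.
Formula: S_i = 15 - 8*i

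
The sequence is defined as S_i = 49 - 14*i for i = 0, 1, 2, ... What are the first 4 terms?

This is an arithmetic sequence.
i=0: S_0 = 49 + -14*0 = 49
i=1: S_1 = 49 + -14*1 = 35
i=2: S_2 = 49 + -14*2 = 21
i=3: S_3 = 49 + -14*3 = 7
The first 4 terms are: [49, 35, 21, 7]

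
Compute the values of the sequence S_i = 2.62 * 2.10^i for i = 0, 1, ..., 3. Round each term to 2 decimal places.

This is a geometric sequence.
i=0: S_0 = 2.62 * 2.1^0 = 2.62
i=1: S_1 = 2.62 * 2.1^1 ≈ 5.5
i=2: S_2 = 2.62 * 2.1^2 ≈ 11.55
i=3: S_3 = 2.62 * 2.1^3 ≈ 24.26
The first 4 terms are: [2.62, 5.5, 11.55, 24.26]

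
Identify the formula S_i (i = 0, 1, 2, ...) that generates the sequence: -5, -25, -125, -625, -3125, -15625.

Check ratios: -25 / -5 = 5.0
Common ratio r = 5.
First term a = -5.
Formula: S_i = -5 * 5^i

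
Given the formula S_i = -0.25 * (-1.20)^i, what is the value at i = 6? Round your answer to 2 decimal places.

S_6 = -0.25 * (-1.2)^6 ≈ -0.25 * 2.986 ≈ -0.75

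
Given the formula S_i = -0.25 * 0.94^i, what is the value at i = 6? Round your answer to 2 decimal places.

S_6 = -0.25 * 0.94^6 ≈ -0.25 * 0.6899 ≈ -0.17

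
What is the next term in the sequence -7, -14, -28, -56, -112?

Ratios: -14 / -7 = 2.0
This is a geometric sequence with common ratio r = 2.
Next term = -112 * 2 = -224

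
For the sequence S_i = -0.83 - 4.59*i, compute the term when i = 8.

S_8 = -0.83 + -4.59*8 = -0.83 + -36.72 = -37.55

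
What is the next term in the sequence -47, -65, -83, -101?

Differences: -65 - -47 = -18
This is an arithmetic sequence with common difference d = -18.
Next term = -101 + -18 = -119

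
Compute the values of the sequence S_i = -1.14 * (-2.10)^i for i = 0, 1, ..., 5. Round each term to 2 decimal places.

This is a geometric sequence.
i=0: S_0 = -1.14 * (-2.1)^0 = -1.14
i=1: S_1 = -1.14 * (-2.1)^1 ≈ 2.39
i=2: S_2 = -1.14 * (-2.1)^2 ≈ -5.03
i=3: S_3 = -1.14 * (-2.1)^3 ≈ 10.56
i=4: S_4 = -1.14 * (-2.1)^4 ≈ -22.17
i=5: S_5 = -1.14 * (-2.1)^5 ≈ 46.56
The first 6 terms are: [-1.14, 2.39, -5.03, 10.56, -22.17, 46.56]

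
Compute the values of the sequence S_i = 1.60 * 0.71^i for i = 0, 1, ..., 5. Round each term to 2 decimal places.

This is a geometric sequence.
i=0: S_0 = 1.6 * 0.71^0 = 1.6
i=1: S_1 = 1.6 * 0.71^1 ≈ 1.14
i=2: S_2 = 1.6 * 0.71^2 ≈ 0.81
i=3: S_3 = 1.6 * 0.71^3 ≈ 0.57
i=4: S_4 = 1.6 * 0.71^4 ≈ 0.41
i=5: S_5 = 1.6 * 0.71^5 ≈ 0.29
The first 6 terms are: [1.6, 1.14, 0.81, 0.57, 0.41, 0.29]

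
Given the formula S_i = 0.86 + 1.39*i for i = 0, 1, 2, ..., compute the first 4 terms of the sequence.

This is an arithmetic sequence.
i=0: S_0 = 0.86 + 1.39*0 = 0.86
i=1: S_1 = 0.86 + 1.39*1 = 2.25
i=2: S_2 = 0.86 + 1.39*2 = 3.64
i=3: S_3 = 0.86 + 1.39*3 = 5.03
The first 4 terms are: [0.86, 2.25, 3.64, 5.03]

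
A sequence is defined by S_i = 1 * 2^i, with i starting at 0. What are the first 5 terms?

This is a geometric sequence.
i=0: S_0 = 1 * 2^0 = 1
i=1: S_1 = 1 * 2^1 = 2
i=2: S_2 = 1 * 2^2 = 4
i=3: S_3 = 1 * 2^3 = 8
i=4: S_4 = 1 * 2^4 = 16
The first 5 terms are: [1, 2, 4, 8, 16]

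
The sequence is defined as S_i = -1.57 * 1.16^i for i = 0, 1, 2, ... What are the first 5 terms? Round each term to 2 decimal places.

This is a geometric sequence.
i=0: S_0 = -1.57 * 1.16^0 = -1.57
i=1: S_1 = -1.57 * 1.16^1 ≈ -1.82
i=2: S_2 = -1.57 * 1.16^2 ≈ -2.11
i=3: S_3 = -1.57 * 1.16^3 ≈ -2.45
i=4: S_4 = -1.57 * 1.16^4 ≈ -2.84
The first 5 terms are: [-1.57, -1.82, -2.11, -2.45, -2.84]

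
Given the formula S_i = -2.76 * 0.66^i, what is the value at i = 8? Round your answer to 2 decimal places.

S_8 = -2.76 * 0.66^8 ≈ -2.76 * 0.036 ≈ -0.1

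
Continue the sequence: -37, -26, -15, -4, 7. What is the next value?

Differences: -26 - -37 = 11
This is an arithmetic sequence with common difference d = 11.
Next term = 7 + 11 = 18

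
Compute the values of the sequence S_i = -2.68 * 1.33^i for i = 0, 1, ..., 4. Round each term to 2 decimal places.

This is a geometric sequence.
i=0: S_0 = -2.68 * 1.33^0 = -2.68
i=1: S_1 = -2.68 * 1.33^1 ≈ -3.56
i=2: S_2 = -2.68 * 1.33^2 ≈ -4.74
i=3: S_3 = -2.68 * 1.33^3 ≈ -6.31
i=4: S_4 = -2.68 * 1.33^4 ≈ -8.39
The first 5 terms are: [-2.68, -3.56, -4.74, -6.31, -8.39]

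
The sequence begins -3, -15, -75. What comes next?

Ratios: -15 / -3 = 5.0
This is a geometric sequence with common ratio r = 5.
Next term = -75 * 5 = -375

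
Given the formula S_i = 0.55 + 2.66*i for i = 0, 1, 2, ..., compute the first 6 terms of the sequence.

This is an arithmetic sequence.
i=0: S_0 = 0.55 + 2.66*0 = 0.55
i=1: S_1 = 0.55 + 2.66*1 = 3.21
i=2: S_2 = 0.55 + 2.66*2 = 5.87
i=3: S_3 = 0.55 + 2.66*3 = 8.53
i=4: S_4 = 0.55 + 2.66*4 = 11.19
i=5: S_5 = 0.55 + 2.66*5 = 13.85
The first 6 terms are: [0.55, 3.21, 5.87, 8.53, 11.19, 13.85]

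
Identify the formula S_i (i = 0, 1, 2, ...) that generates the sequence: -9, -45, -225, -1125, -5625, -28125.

Check ratios: -45 / -9 = 5.0
Common ratio r = 5.
First term a = -9.
Formula: S_i = -9 * 5^i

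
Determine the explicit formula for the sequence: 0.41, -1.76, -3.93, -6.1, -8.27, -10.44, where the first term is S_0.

Check differences: -1.76 - 0.41 = -2.17
-3.93 - -1.76 = -2.17
Common difference d = -2.17.
First term a = 0.41.
Formula: S_i = 0.41 - 2.17*i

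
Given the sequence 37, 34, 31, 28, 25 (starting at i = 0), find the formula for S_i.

Check differences: 34 - 37 = -3
31 - 34 = -3
Common difference d = -3.
First term a = 37.
Formula: S_i = 37 - 3*i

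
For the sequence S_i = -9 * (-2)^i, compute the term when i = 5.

S_5 = -9 * (-2)^5 = -9 * -32 = 288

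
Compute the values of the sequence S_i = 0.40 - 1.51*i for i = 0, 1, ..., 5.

This is an arithmetic sequence.
i=0: S_0 = 0.4 + -1.51*0 = 0.4
i=1: S_1 = 0.4 + -1.51*1 = -1.11
i=2: S_2 = 0.4 + -1.51*2 = -2.62
i=3: S_3 = 0.4 + -1.51*3 = -4.13
i=4: S_4 = 0.4 + -1.51*4 = -5.64
i=5: S_5 = 0.4 + -1.51*5 = -7.15
The first 6 terms are: [0.4, -1.11, -2.62, -4.13, -5.64, -7.15]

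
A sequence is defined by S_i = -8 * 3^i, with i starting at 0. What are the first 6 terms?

This is a geometric sequence.
i=0: S_0 = -8 * 3^0 = -8
i=1: S_1 = -8 * 3^1 = -24
i=2: S_2 = -8 * 3^2 = -72
i=3: S_3 = -8 * 3^3 = -216
i=4: S_4 = -8 * 3^4 = -648
i=5: S_5 = -8 * 3^5 = -1944
The first 6 terms are: [-8, -24, -72, -216, -648, -1944]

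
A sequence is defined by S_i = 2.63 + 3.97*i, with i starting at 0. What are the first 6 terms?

This is an arithmetic sequence.
i=0: S_0 = 2.63 + 3.97*0 = 2.63
i=1: S_1 = 2.63 + 3.97*1 = 6.6
i=2: S_2 = 2.63 + 3.97*2 = 10.57
i=3: S_3 = 2.63 + 3.97*3 = 14.54
i=4: S_4 = 2.63 + 3.97*4 = 18.51
i=5: S_5 = 2.63 + 3.97*5 = 22.48
The first 6 terms are: [2.63, 6.6, 10.57, 14.54, 18.51, 22.48]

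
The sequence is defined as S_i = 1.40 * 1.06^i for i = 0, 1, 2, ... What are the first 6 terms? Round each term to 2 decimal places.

This is a geometric sequence.
i=0: S_0 = 1.4 * 1.06^0 = 1.4
i=1: S_1 = 1.4 * 1.06^1 ≈ 1.48
i=2: S_2 = 1.4 * 1.06^2 ≈ 1.57
i=3: S_3 = 1.4 * 1.06^3 ≈ 1.67
i=4: S_4 = 1.4 * 1.06^4 ≈ 1.77
i=5: S_5 = 1.4 * 1.06^5 ≈ 1.87
The first 6 terms are: [1.4, 1.48, 1.57, 1.67, 1.77, 1.87]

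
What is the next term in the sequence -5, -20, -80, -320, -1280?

Ratios: -20 / -5 = 4.0
This is a geometric sequence with common ratio r = 4.
Next term = -1280 * 4 = -5120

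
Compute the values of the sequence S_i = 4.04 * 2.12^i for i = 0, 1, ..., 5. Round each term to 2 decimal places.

This is a geometric sequence.
i=0: S_0 = 4.04 * 2.12^0 = 4.04
i=1: S_1 = 4.04 * 2.12^1 ≈ 8.56
i=2: S_2 = 4.04 * 2.12^2 ≈ 18.16
i=3: S_3 = 4.04 * 2.12^3 ≈ 38.49
i=4: S_4 = 4.04 * 2.12^4 ≈ 81.61
i=5: S_5 = 4.04 * 2.12^5 ≈ 173.01
The first 6 terms are: [4.04, 8.56, 18.16, 38.49, 81.61, 173.01]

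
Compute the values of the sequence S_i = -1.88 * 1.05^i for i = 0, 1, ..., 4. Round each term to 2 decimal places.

This is a geometric sequence.
i=0: S_0 = -1.88 * 1.05^0 = -1.88
i=1: S_1 = -1.88 * 1.05^1 ≈ -1.97
i=2: S_2 = -1.88 * 1.05^2 ≈ -2.07
i=3: S_3 = -1.88 * 1.05^3 ≈ -2.18
i=4: S_4 = -1.88 * 1.05^4 ≈ -2.29
The first 5 terms are: [-1.88, -1.97, -2.07, -2.18, -2.29]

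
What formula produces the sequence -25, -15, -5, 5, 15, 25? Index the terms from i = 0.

Check differences: -15 - -25 = 10
-5 - -15 = 10
Common difference d = 10.
First term a = -25.
Formula: S_i = -25 + 10*i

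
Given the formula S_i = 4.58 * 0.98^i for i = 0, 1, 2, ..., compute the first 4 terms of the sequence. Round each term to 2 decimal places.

This is a geometric sequence.
i=0: S_0 = 4.58 * 0.98^0 = 4.58
i=1: S_1 = 4.58 * 0.98^1 ≈ 4.49
i=2: S_2 = 4.58 * 0.98^2 ≈ 4.4
i=3: S_3 = 4.58 * 0.98^3 ≈ 4.31
The first 4 terms are: [4.58, 4.49, 4.4, 4.31]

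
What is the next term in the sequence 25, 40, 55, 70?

Differences: 40 - 25 = 15
This is an arithmetic sequence with common difference d = 15.
Next term = 70 + 15 = 85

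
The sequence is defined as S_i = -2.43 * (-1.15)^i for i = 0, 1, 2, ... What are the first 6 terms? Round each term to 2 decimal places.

This is a geometric sequence.
i=0: S_0 = -2.43 * (-1.15)^0 = -2.43
i=1: S_1 = -2.43 * (-1.15)^1 ≈ 2.79
i=2: S_2 = -2.43 * (-1.15)^2 ≈ -3.21
i=3: S_3 = -2.43 * (-1.15)^3 ≈ 3.7
i=4: S_4 = -2.43 * (-1.15)^4 ≈ -4.25
i=5: S_5 = -2.43 * (-1.15)^5 ≈ 4.89
The first 6 terms are: [-2.43, 2.79, -3.21, 3.7, -4.25, 4.89]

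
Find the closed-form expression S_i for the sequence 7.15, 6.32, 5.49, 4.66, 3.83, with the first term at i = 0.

Check differences: 6.32 - 7.15 = -0.83
5.49 - 6.32 = -0.83
Common difference d = -0.83.
First term a = 7.15.
Formula: S_i = 7.15 - 0.83*i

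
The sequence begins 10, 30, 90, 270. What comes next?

Ratios: 30 / 10 = 3.0
This is a geometric sequence with common ratio r = 3.
Next term = 270 * 3 = 810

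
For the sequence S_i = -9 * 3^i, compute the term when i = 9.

S_9 = -9 * 3^9 = -9 * 19683 = -177147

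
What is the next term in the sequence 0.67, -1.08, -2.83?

Differences: -1.08 - 0.67 = -1.75
This is an arithmetic sequence with common difference d = -1.75.
Next term = -2.83 + -1.75 = -4.58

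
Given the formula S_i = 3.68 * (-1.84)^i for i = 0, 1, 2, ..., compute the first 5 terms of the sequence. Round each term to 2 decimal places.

This is a geometric sequence.
i=0: S_0 = 3.68 * (-1.84)^0 = 3.68
i=1: S_1 = 3.68 * (-1.84)^1 ≈ -6.77
i=2: S_2 = 3.68 * (-1.84)^2 ≈ 12.46
i=3: S_3 = 3.68 * (-1.84)^3 ≈ -22.92
i=4: S_4 = 3.68 * (-1.84)^4 ≈ 42.18
The first 5 terms are: [3.68, -6.77, 12.46, -22.92, 42.18]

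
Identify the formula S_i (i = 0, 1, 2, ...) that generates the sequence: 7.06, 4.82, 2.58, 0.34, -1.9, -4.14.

Check differences: 4.82 - 7.06 = -2.24
2.58 - 4.82 = -2.24
Common difference d = -2.24.
First term a = 7.06.
Formula: S_i = 7.06 - 2.24*i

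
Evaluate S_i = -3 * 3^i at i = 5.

S_5 = -3 * 3^5 = -3 * 243 = -729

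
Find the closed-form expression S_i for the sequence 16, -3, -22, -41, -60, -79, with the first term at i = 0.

Check differences: -3 - 16 = -19
-22 - -3 = -19
Common difference d = -19.
First term a = 16.
Formula: S_i = 16 - 19*i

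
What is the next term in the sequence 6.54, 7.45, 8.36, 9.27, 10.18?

Differences: 7.45 - 6.54 = 0.91
This is an arithmetic sequence with common difference d = 0.91.
Next term = 10.18 + 0.91 = 11.09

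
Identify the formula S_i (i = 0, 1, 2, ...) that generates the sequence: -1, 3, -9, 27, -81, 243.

Check ratios: 3 / -1 = -3.0
Common ratio r = -3.
First term a = -1.
Formula: S_i = -1 * (-3)^i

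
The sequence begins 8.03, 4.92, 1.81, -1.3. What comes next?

Differences: 4.92 - 8.03 = -3.11
This is an arithmetic sequence with common difference d = -3.11.
Next term = -1.3 + -3.11 = -4.41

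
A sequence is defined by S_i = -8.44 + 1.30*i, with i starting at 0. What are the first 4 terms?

This is an arithmetic sequence.
i=0: S_0 = -8.44 + 1.3*0 = -8.44
i=1: S_1 = -8.44 + 1.3*1 = -7.14
i=2: S_2 = -8.44 + 1.3*2 = -5.84
i=3: S_3 = -8.44 + 1.3*3 = -4.54
The first 4 terms are: [-8.44, -7.14, -5.84, -4.54]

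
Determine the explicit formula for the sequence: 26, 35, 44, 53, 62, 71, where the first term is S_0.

Check differences: 35 - 26 = 9
44 - 35 = 9
Common difference d = 9.
First term a = 26.
Formula: S_i = 26 + 9*i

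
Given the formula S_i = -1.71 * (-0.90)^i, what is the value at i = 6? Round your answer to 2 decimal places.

S_6 = -1.71 * (-0.9)^6 ≈ -1.71 * 0.5314 ≈ -0.91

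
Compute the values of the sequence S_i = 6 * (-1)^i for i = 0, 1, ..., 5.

This is a geometric sequence.
i=0: S_0 = 6 * (-1)^0 = 6
i=1: S_1 = 6 * (-1)^1 = -6
i=2: S_2 = 6 * (-1)^2 = 6
i=3: S_3 = 6 * (-1)^3 = -6
i=4: S_4 = 6 * (-1)^4 = 6
i=5: S_5 = 6 * (-1)^5 = -6
The first 6 terms are: [6, -6, 6, -6, 6, -6]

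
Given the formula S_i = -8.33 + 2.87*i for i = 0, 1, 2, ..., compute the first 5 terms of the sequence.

This is an arithmetic sequence.
i=0: S_0 = -8.33 + 2.87*0 = -8.33
i=1: S_1 = -8.33 + 2.87*1 = -5.46
i=2: S_2 = -8.33 + 2.87*2 = -2.59
i=3: S_3 = -8.33 + 2.87*3 = 0.28
i=4: S_4 = -8.33 + 2.87*4 = 3.15
The first 5 terms are: [-8.33, -5.46, -2.59, 0.28, 3.15]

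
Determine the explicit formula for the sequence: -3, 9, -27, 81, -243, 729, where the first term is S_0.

Check ratios: 9 / -3 = -3.0
Common ratio r = -3.
First term a = -3.
Formula: S_i = -3 * (-3)^i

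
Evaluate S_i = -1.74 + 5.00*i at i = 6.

S_6 = -1.74 + 5.0*6 = -1.74 + 30.0 = 28.26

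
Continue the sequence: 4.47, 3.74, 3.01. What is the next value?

Differences: 3.74 - 4.47 = -0.73
This is an arithmetic sequence with common difference d = -0.73.
Next term = 3.01 + -0.73 = 2.28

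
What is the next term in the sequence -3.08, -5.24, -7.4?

Differences: -5.24 - -3.08 = -2.16
This is an arithmetic sequence with common difference d = -2.16.
Next term = -7.4 + -2.16 = -9.56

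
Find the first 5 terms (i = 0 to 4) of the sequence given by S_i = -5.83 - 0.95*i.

This is an arithmetic sequence.
i=0: S_0 = -5.83 + -0.95*0 = -5.83
i=1: S_1 = -5.83 + -0.95*1 = -6.78
i=2: S_2 = -5.83 + -0.95*2 = -7.73
i=3: S_3 = -5.83 + -0.95*3 = -8.68
i=4: S_4 = -5.83 + -0.95*4 = -9.63
The first 5 terms are: [-5.83, -6.78, -7.73, -8.68, -9.63]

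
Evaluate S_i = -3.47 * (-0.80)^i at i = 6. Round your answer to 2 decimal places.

S_6 = -3.47 * (-0.8)^6 ≈ -3.47 * 0.2621 ≈ -0.91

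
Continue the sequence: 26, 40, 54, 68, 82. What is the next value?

Differences: 40 - 26 = 14
This is an arithmetic sequence with common difference d = 14.
Next term = 82 + 14 = 96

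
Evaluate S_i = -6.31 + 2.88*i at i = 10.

S_10 = -6.31 + 2.88*10 = -6.31 + 28.8 = 22.49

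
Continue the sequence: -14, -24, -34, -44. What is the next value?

Differences: -24 - -14 = -10
This is an arithmetic sequence with common difference d = -10.
Next term = -44 + -10 = -54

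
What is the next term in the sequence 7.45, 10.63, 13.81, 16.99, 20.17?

Differences: 10.63 - 7.45 = 3.18
This is an arithmetic sequence with common difference d = 3.18.
Next term = 20.17 + 3.18 = 23.35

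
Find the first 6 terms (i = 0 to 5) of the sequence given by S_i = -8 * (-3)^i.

This is a geometric sequence.
i=0: S_0 = -8 * (-3)^0 = -8
i=1: S_1 = -8 * (-3)^1 = 24
i=2: S_2 = -8 * (-3)^2 = -72
i=3: S_3 = -8 * (-3)^3 = 216
i=4: S_4 = -8 * (-3)^4 = -648
i=5: S_5 = -8 * (-3)^5 = 1944
The first 6 terms are: [-8, 24, -72, 216, -648, 1944]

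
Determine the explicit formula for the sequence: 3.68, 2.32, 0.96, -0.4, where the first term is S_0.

Check differences: 2.32 - 3.68 = -1.36
0.96 - 2.32 = -1.36
Common difference d = -1.36.
First term a = 3.68.
Formula: S_i = 3.68 - 1.36*i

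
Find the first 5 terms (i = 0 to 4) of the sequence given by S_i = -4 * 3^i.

This is a geometric sequence.
i=0: S_0 = -4 * 3^0 = -4
i=1: S_1 = -4 * 3^1 = -12
i=2: S_2 = -4 * 3^2 = -36
i=3: S_3 = -4 * 3^3 = -108
i=4: S_4 = -4 * 3^4 = -324
The first 5 terms are: [-4, -12, -36, -108, -324]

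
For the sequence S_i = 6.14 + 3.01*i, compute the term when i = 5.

S_5 = 6.14 + 3.01*5 = 6.14 + 15.05 = 21.19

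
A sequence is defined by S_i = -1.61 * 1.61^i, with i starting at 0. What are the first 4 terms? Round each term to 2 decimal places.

This is a geometric sequence.
i=0: S_0 = -1.61 * 1.61^0 = -1.61
i=1: S_1 = -1.61 * 1.61^1 ≈ -2.59
i=2: S_2 = -1.61 * 1.61^2 ≈ -4.17
i=3: S_3 = -1.61 * 1.61^3 ≈ -6.72
The first 4 terms are: [-1.61, -2.59, -4.17, -6.72]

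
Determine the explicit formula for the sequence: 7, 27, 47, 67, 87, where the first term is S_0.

Check differences: 27 - 7 = 20
47 - 27 = 20
Common difference d = 20.
First term a = 7.
Formula: S_i = 7 + 20*i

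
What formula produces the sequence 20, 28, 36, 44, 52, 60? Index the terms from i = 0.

Check differences: 28 - 20 = 8
36 - 28 = 8
Common difference d = 8.
First term a = 20.
Formula: S_i = 20 + 8*i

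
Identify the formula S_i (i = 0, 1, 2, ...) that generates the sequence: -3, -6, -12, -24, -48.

Check ratios: -6 / -3 = 2.0
Common ratio r = 2.
First term a = -3.
Formula: S_i = -3 * 2^i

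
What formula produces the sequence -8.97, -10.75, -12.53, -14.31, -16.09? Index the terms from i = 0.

Check differences: -10.75 - -8.97 = -1.78
-12.53 - -10.75 = -1.78
Common difference d = -1.78.
First term a = -8.97.
Formula: S_i = -8.97 - 1.78*i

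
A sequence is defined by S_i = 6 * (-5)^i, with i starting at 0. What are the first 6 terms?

This is a geometric sequence.
i=0: S_0 = 6 * (-5)^0 = 6
i=1: S_1 = 6 * (-5)^1 = -30
i=2: S_2 = 6 * (-5)^2 = 150
i=3: S_3 = 6 * (-5)^3 = -750
i=4: S_4 = 6 * (-5)^4 = 3750
i=5: S_5 = 6 * (-5)^5 = -18750
The first 6 terms are: [6, -30, 150, -750, 3750, -18750]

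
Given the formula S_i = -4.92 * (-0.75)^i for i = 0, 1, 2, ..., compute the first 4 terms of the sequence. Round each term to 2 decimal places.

This is a geometric sequence.
i=0: S_0 = -4.92 * (-0.75)^0 = -4.92
i=1: S_1 = -4.92 * (-0.75)^1 = 3.69
i=2: S_2 = -4.92 * (-0.75)^2 ≈ -2.77
i=3: S_3 = -4.92 * (-0.75)^3 ≈ 2.08
The first 4 terms are: [-4.92, 3.69, -2.77, 2.08]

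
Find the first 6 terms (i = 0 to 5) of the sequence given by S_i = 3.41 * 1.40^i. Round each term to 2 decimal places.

This is a geometric sequence.
i=0: S_0 = 3.41 * 1.4^0 = 3.41
i=1: S_1 = 3.41 * 1.4^1 ≈ 4.77
i=2: S_2 = 3.41 * 1.4^2 ≈ 6.68
i=3: S_3 = 3.41 * 1.4^3 ≈ 9.36
i=4: S_4 = 3.41 * 1.4^4 ≈ 13.1
i=5: S_5 = 3.41 * 1.4^5 ≈ 18.34
The first 6 terms are: [3.41, 4.77, 6.68, 9.36, 13.1, 18.34]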